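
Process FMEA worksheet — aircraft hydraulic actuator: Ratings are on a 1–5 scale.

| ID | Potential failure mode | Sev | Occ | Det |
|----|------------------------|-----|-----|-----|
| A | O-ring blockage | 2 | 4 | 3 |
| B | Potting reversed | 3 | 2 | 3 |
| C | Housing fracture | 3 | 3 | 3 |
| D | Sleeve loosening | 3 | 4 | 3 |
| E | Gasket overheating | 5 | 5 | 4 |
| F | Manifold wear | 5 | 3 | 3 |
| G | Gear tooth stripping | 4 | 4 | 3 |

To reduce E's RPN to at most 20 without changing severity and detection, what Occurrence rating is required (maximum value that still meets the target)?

1

E: S=5, O=5, D=4 → current RPN = 100.
Fixed product = 20. Need 20 × O ≤ 20, so O ≤ 20/20 = 1.00.
Maximum integer Occurrence rating = 1 (gives RPN 20; O=2 would give 40 > 20).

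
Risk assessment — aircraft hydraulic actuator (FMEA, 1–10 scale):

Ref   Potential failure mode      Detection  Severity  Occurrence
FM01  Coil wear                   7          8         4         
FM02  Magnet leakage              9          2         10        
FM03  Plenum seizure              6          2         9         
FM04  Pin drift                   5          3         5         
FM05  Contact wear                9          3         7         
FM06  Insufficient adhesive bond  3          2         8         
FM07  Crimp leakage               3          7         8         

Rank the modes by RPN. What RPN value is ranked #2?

RPN = Severity × Occurrence × Detection:
  FM01: 8 × 4 × 7 = 224
  FM02: 2 × 10 × 9 = 180
  FM03: 2 × 9 × 6 = 108
  FM04: 3 × 5 × 5 = 75
  FM05: 3 × 7 × 9 = 189
  FM06: 2 × 8 × 3 = 48
  FM07: 7 × 8 × 3 = 168
Sorted descending: 224, 189, 180, 168, 108, 75, 48.
The second-highest RPN is 189 (FM05).

189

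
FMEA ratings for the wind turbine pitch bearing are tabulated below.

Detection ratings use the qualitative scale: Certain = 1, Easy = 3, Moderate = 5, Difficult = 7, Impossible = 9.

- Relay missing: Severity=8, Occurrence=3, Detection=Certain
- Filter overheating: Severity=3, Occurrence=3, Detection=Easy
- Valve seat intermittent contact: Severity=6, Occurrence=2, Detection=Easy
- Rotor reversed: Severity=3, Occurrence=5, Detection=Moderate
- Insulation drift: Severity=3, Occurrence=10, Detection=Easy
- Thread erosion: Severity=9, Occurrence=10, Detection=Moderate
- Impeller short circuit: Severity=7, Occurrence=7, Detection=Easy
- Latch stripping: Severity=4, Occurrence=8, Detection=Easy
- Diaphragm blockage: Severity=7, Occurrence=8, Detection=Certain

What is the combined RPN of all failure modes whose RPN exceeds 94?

RPN = Severity × Occurrence × Detection:
  Relay missing: 8 × 3 × 1 = 24
  Filter overheating: 3 × 3 × 3 = 27
  Valve seat intermittent contact: 6 × 2 × 3 = 36
  Rotor reversed: 3 × 5 × 5 = 75
  Insulation drift: 3 × 10 × 3 = 90
  Thread erosion: 9 × 10 × 5 = 450
  Impeller short circuit: 7 × 7 × 3 = 147
  Latch stripping: 4 × 8 × 3 = 96
  Diaphragm blockage: 7 × 8 × 1 = 56
RPN > 94: Thread erosion (450), Impeller short circuit (147), Latch stripping (96).
Sum: 450 + 147 + 96 = 693.

693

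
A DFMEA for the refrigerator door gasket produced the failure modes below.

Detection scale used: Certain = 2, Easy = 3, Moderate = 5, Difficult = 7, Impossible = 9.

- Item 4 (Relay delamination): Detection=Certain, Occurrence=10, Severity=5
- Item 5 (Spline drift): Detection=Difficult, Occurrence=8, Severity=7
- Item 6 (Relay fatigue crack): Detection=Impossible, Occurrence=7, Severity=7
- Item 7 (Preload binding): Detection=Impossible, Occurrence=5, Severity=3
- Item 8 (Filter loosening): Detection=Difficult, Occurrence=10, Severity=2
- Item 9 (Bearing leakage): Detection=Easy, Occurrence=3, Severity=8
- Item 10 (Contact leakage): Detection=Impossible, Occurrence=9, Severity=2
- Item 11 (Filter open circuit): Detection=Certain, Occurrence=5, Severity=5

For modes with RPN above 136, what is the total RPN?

1135

RPN = Severity × Occurrence × Detection:
  Item 4: 5 × 10 × 2 = 100
  Item 5: 7 × 8 × 7 = 392
  Item 6: 7 × 7 × 9 = 441
  Item 7: 3 × 5 × 9 = 135
  Item 8: 2 × 10 × 7 = 140
  Item 9: 8 × 3 × 3 = 72
  Item 10: 2 × 9 × 9 = 162
  Item 11: 5 × 5 × 2 = 50
RPN > 136: Item 5 (392), Item 6 (441), Item 8 (140), Item 10 (162).
Sum: 392 + 441 + 140 + 162 = 1135.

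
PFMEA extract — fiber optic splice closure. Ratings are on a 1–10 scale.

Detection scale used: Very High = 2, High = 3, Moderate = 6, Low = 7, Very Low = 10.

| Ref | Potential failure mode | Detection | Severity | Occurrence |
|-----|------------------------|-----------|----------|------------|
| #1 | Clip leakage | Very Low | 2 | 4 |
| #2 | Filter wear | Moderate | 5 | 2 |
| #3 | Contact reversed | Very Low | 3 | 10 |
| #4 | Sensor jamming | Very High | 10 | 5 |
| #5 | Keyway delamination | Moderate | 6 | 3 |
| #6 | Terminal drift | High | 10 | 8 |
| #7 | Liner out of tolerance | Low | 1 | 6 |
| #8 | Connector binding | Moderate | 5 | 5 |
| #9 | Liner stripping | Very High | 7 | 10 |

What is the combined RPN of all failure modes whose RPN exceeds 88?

RPN = Severity × Occurrence × Detection:
  #1: 2 × 4 × 10 = 80
  #2: 5 × 2 × 6 = 60
  #3: 3 × 10 × 10 = 300
  #4: 10 × 5 × 2 = 100
  #5: 6 × 3 × 6 = 108
  #6: 10 × 8 × 3 = 240
  #7: 1 × 6 × 7 = 42
  #8: 5 × 5 × 6 = 150
  #9: 7 × 10 × 2 = 140
RPN > 88: #3 (300), #4 (100), #5 (108), #6 (240), #8 (150), #9 (140).
Sum: 300 + 100 + 108 + 240 + 150 + 140 = 1038.

1038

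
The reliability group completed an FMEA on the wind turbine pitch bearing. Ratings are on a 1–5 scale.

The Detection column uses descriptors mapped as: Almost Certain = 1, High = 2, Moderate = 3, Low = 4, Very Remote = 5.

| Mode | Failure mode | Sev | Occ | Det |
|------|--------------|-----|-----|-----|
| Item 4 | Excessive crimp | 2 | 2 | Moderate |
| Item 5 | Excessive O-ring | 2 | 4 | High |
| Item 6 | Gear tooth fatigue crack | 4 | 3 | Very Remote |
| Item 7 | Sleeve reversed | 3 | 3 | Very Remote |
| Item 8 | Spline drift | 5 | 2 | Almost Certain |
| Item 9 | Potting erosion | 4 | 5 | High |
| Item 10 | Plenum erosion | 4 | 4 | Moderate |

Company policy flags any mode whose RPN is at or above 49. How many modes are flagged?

RPN = Severity × Occurrence × Detection:
  Item 4: 2 × 2 × 3 = 12
  Item 5: 2 × 4 × 2 = 16
  Item 6: 4 × 3 × 5 = 60
  Item 7: 3 × 3 × 5 = 45
  Item 8: 5 × 2 × 1 = 10
  Item 9: 4 × 5 × 2 = 40
  Item 10: 4 × 4 × 3 = 48
Modes with RPN ≥ 49: Item 6 (60) → 1.

1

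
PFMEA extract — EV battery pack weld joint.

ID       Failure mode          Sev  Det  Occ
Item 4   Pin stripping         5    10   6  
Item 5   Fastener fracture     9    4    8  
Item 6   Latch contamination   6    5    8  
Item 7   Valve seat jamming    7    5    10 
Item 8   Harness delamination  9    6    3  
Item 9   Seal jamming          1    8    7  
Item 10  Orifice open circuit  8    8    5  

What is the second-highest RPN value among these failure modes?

RPN = Severity × Occurrence × Detection:
  Item 4: 5 × 6 × 10 = 300
  Item 5: 9 × 8 × 4 = 288
  Item 6: 6 × 8 × 5 = 240
  Item 7: 7 × 10 × 5 = 350
  Item 8: 9 × 3 × 6 = 162
  Item 9: 1 × 7 × 8 = 56
  Item 10: 8 × 5 × 8 = 320
Sorted descending: 350, 320, 300, 288, 240, 162, 56.
The second-highest RPN is 320 (Item 10).

320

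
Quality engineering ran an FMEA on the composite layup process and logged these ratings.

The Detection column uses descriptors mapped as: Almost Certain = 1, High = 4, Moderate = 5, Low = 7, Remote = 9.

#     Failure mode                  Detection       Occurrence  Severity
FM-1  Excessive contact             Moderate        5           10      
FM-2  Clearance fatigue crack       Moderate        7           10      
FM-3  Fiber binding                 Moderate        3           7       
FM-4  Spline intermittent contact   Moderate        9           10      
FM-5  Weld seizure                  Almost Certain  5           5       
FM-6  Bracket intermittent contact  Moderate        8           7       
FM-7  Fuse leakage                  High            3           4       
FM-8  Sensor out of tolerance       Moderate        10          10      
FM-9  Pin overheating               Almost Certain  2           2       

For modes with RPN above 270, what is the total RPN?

RPN = Severity × Occurrence × Detection:
  FM-1: 10 × 5 × 5 = 250
  FM-2: 10 × 7 × 5 = 350
  FM-3: 7 × 3 × 5 = 105
  FM-4: 10 × 9 × 5 = 450
  FM-5: 5 × 5 × 1 = 25
  FM-6: 7 × 8 × 5 = 280
  FM-7: 4 × 3 × 4 = 48
  FM-8: 10 × 10 × 5 = 500
  FM-9: 2 × 2 × 1 = 4
RPN > 270: FM-2 (350), FM-4 (450), FM-6 (280), FM-8 (500).
Sum: 350 + 450 + 280 + 500 = 1580.

1580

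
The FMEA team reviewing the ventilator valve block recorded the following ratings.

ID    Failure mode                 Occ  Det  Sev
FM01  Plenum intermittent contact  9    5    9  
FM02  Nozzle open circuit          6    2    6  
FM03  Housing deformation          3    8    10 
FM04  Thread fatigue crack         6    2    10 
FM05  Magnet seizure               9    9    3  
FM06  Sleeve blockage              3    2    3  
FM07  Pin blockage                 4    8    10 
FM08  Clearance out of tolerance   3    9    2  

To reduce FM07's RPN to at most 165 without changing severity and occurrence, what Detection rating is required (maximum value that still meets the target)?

FM07: S=10, O=4, D=8 → current RPN = 320.
Fixed product = 40. Need 40 × D ≤ 165, so D ≤ 165/40 = 4.12.
Maximum integer Detection rating = 4 (gives RPN 160; D=5 would give 200 > 165).

4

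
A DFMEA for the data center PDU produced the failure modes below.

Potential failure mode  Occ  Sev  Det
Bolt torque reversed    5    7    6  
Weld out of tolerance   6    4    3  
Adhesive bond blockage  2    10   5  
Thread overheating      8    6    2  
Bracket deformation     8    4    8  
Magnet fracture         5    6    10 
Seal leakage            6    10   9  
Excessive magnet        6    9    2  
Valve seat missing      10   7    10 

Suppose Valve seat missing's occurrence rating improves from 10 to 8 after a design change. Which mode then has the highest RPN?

RPN = Severity × Occurrence × Detection:
  Bolt torque reversed: 7 × 5 × 6 = 210
  Weld out of tolerance: 4 × 6 × 3 = 72
  Adhesive bond blockage: 10 × 2 × 5 = 100
  Thread overheating: 6 × 8 × 2 = 96
  Bracket deformation: 4 × 8 × 8 = 256
  Magnet fracture: 6 × 5 × 10 = 300
  Seal leakage: 10 × 6 × 9 = 540
  Excessive magnet: 9 × 6 × 2 = 108
  Valve seat missing: 7 × 10 × 10 = 700
After action: Valve seat missing → 7 × 8 × 10 = 560.
Revised RPNs: Valve seat missing=560, Seal leakage=540, Magnet fracture=300, Bracket deformation=256, Bolt torque reversed=210, Excessive magnet=108, Adhesive bond blockage=100, Thread overheating=96, Weld out of tolerance=72.
Highest is now Valve seat missing (560).

Valve seat missing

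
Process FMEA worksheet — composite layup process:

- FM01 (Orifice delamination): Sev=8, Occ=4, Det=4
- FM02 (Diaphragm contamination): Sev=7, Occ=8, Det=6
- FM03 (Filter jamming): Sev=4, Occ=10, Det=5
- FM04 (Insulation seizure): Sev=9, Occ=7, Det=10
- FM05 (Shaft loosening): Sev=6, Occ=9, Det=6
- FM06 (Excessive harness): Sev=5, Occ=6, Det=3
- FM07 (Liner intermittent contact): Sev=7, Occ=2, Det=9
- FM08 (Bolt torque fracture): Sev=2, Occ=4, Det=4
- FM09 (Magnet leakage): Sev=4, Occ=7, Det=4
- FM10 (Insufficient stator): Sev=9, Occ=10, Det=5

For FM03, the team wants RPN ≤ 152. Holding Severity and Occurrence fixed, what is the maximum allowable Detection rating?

FM03: S=4, O=10, D=5 → current RPN = 200.
Fixed product = 40. Need 40 × D ≤ 152, so D ≤ 152/40 = 3.80.
Maximum integer Detection rating = 3 (gives RPN 120; D=4 would give 160 > 152).

3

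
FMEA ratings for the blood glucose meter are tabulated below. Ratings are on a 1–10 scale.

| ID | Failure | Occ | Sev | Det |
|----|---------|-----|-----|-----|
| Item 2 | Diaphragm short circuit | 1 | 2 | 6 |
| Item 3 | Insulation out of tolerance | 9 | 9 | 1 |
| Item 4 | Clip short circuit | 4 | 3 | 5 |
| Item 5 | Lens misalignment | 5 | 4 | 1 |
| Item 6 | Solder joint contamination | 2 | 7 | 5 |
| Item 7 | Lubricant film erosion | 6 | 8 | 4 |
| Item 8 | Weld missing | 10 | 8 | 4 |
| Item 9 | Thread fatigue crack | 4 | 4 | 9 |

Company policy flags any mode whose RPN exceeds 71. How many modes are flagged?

4

RPN = Severity × Occurrence × Detection:
  Item 2: 2 × 1 × 6 = 12
  Item 3: 9 × 9 × 1 = 81
  Item 4: 3 × 4 × 5 = 60
  Item 5: 4 × 5 × 1 = 20
  Item 6: 7 × 2 × 5 = 70
  Item 7: 8 × 6 × 4 = 192
  Item 8: 8 × 10 × 4 = 320
  Item 9: 4 × 4 × 9 = 144
Modes with RPN > 71: Item 3 (81), Item 7 (192), Item 8 (320), Item 9 (144) → 4.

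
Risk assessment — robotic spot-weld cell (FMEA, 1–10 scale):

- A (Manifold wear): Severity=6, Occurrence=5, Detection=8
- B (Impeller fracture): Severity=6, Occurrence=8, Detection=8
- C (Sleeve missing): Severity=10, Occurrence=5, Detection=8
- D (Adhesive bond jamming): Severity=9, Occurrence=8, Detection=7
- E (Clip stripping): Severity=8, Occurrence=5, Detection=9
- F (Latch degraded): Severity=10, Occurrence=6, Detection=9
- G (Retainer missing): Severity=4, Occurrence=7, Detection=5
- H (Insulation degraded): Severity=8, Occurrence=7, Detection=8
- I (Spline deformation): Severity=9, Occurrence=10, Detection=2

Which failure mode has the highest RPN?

RPN = Severity × Occurrence × Detection:
  A: 6 × 5 × 8 = 240
  B: 6 × 8 × 8 = 384
  C: 10 × 5 × 8 = 400
  D: 9 × 8 × 7 = 504
  E: 8 × 5 × 9 = 360
  F: 10 × 6 × 9 = 540
  G: 4 × 7 × 5 = 140
  H: 8 × 7 × 8 = 448
  I: 9 × 10 × 2 = 180
Highest RPN is 540 → F.

F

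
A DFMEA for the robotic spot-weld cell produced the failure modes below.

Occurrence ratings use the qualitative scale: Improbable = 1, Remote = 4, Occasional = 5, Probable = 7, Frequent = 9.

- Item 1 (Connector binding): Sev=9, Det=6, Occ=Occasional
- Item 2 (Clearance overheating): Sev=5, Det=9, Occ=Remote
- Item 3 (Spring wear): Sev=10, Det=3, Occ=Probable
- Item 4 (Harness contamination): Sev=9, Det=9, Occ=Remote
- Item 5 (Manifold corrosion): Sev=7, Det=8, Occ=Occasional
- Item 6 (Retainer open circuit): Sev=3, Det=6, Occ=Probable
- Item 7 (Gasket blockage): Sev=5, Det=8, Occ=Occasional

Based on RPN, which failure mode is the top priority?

Item 4

RPN = Severity × Occurrence × Detection:
  Item 1: 9 × 5 × 6 = 270
  Item 2: 5 × 4 × 9 = 180
  Item 3: 10 × 7 × 3 = 210
  Item 4: 9 × 4 × 9 = 324
  Item 5: 7 × 5 × 8 = 280
  Item 6: 3 × 7 × 6 = 126
  Item 7: 5 × 5 × 8 = 200
Highest RPN is 324 → Item 4.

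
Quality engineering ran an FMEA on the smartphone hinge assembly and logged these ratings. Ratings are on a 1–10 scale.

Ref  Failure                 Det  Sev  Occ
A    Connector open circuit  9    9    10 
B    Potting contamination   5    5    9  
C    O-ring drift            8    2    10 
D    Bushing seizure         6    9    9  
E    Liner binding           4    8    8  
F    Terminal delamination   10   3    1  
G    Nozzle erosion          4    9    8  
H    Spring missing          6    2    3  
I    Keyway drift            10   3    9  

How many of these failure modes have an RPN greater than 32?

8

RPN = Severity × Occurrence × Detection:
  A: 9 × 10 × 9 = 810
  B: 5 × 9 × 5 = 225
  C: 2 × 10 × 8 = 160
  D: 9 × 9 × 6 = 486
  E: 8 × 8 × 4 = 256
  F: 3 × 1 × 10 = 30
  G: 9 × 8 × 4 = 288
  H: 2 × 3 × 6 = 36
  I: 3 × 9 × 10 = 270
Modes with RPN > 32: A (810), B (225), C (160), D (486), E (256), G (288), H (36), I (270) → 8.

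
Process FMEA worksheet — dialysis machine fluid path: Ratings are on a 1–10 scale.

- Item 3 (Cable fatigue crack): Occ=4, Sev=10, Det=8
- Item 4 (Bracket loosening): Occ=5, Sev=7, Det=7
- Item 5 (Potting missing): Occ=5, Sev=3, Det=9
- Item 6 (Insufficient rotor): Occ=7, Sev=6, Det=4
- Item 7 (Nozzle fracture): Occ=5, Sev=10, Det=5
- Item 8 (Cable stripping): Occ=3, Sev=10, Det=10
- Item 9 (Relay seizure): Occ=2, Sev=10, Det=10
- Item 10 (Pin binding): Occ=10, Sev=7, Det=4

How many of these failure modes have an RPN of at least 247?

4

RPN = Severity × Occurrence × Detection:
  Item 3: 10 × 4 × 8 = 320
  Item 4: 7 × 5 × 7 = 245
  Item 5: 3 × 5 × 9 = 135
  Item 6: 6 × 7 × 4 = 168
  Item 7: 10 × 5 × 5 = 250
  Item 8: 10 × 3 × 10 = 300
  Item 9: 10 × 2 × 10 = 200
  Item 10: 7 × 10 × 4 = 280
Modes with RPN ≥ 247: Item 3 (320), Item 7 (250), Item 8 (300), Item 10 (280) → 4.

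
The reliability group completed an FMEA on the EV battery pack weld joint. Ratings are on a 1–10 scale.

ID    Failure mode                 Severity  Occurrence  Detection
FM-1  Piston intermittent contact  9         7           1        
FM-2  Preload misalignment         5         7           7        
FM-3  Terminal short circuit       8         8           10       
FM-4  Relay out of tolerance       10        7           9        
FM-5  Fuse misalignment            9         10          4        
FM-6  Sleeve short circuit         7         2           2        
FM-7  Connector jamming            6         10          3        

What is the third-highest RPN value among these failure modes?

RPN = Severity × Occurrence × Detection:
  FM-1: 9 × 7 × 1 = 63
  FM-2: 5 × 7 × 7 = 245
  FM-3: 8 × 8 × 10 = 640
  FM-4: 10 × 7 × 9 = 630
  FM-5: 9 × 10 × 4 = 360
  FM-6: 7 × 2 × 2 = 28
  FM-7: 6 × 10 × 3 = 180
Sorted descending: 640, 630, 360, 245, 180, 63, 28.
The third-highest RPN is 360 (FM-5).

360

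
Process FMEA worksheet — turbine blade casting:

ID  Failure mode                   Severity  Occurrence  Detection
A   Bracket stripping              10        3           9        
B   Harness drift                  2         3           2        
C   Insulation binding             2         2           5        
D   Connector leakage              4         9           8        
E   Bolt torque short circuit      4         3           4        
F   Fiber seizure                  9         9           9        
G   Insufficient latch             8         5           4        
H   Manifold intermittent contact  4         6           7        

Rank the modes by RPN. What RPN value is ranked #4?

168

RPN = Severity × Occurrence × Detection:
  A: 10 × 3 × 9 = 270
  B: 2 × 3 × 2 = 12
  C: 2 × 2 × 5 = 20
  D: 4 × 9 × 8 = 288
  E: 4 × 3 × 4 = 48
  F: 9 × 9 × 9 = 729
  G: 8 × 5 × 4 = 160
  H: 4 × 6 × 7 = 168
Sorted descending: 729, 288, 270, 168, 160, 48, 20, 12.
The fourth-highest RPN is 168 (H).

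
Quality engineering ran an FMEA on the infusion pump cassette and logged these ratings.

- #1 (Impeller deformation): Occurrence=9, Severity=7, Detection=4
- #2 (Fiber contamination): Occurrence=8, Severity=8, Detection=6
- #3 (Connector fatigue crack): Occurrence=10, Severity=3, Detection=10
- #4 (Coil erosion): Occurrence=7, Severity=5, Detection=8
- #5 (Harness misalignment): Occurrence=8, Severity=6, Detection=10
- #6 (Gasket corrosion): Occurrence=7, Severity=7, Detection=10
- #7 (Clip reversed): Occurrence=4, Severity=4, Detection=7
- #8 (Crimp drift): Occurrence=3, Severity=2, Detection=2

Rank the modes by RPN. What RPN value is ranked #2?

RPN = Severity × Occurrence × Detection:
  #1: 7 × 9 × 4 = 252
  #2: 8 × 8 × 6 = 384
  #3: 3 × 10 × 10 = 300
  #4: 5 × 7 × 8 = 280
  #5: 6 × 8 × 10 = 480
  #6: 7 × 7 × 10 = 490
  #7: 4 × 4 × 7 = 112
  #8: 2 × 3 × 2 = 12
Sorted descending: 490, 480, 384, 300, 280, 252, 112, 12.
The second-highest RPN is 480 (#5).

480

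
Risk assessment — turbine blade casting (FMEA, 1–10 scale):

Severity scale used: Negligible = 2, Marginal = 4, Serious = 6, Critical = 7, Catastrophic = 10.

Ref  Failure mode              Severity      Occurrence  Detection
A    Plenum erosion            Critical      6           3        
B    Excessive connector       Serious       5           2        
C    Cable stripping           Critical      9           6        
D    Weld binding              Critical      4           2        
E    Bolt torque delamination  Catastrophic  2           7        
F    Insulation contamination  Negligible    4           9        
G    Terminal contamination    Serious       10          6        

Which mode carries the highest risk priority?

C

RPN = Severity × Occurrence × Detection:
  A: 7 × 6 × 3 = 126
  B: 6 × 5 × 2 = 60
  C: 7 × 9 × 6 = 378
  D: 7 × 4 × 2 = 56
  E: 10 × 2 × 7 = 140
  F: 2 × 4 × 9 = 72
  G: 6 × 10 × 6 = 360
Highest RPN is 378 → C.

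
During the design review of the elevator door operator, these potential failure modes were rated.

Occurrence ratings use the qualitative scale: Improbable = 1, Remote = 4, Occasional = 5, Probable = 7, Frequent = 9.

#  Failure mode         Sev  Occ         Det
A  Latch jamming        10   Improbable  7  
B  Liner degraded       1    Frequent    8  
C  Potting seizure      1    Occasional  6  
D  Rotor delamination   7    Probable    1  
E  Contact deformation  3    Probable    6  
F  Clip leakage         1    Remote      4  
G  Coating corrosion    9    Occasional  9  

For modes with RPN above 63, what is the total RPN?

673

RPN = Severity × Occurrence × Detection:
  A: 10 × 1 × 7 = 70
  B: 1 × 9 × 8 = 72
  C: 1 × 5 × 6 = 30
  D: 7 × 7 × 1 = 49
  E: 3 × 7 × 6 = 126
  F: 1 × 4 × 4 = 16
  G: 9 × 5 × 9 = 405
RPN > 63: A (70), B (72), E (126), G (405).
Sum: 70 + 72 + 126 + 405 = 673.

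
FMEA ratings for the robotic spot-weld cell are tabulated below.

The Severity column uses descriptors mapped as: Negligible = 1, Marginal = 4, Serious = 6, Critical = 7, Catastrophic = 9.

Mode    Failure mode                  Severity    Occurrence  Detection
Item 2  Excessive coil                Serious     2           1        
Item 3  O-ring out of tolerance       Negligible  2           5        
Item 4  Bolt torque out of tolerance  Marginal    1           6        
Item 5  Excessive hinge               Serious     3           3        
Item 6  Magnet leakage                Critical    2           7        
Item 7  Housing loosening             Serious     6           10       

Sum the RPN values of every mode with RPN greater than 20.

536

RPN = Severity × Occurrence × Detection:
  Item 2: 6 × 2 × 1 = 12
  Item 3: 1 × 2 × 5 = 10
  Item 4: 4 × 1 × 6 = 24
  Item 5: 6 × 3 × 3 = 54
  Item 6: 7 × 2 × 7 = 98
  Item 7: 6 × 6 × 10 = 360
RPN > 20: Item 4 (24), Item 5 (54), Item 6 (98), Item 7 (360).
Sum: 24 + 54 + 98 + 360 = 536.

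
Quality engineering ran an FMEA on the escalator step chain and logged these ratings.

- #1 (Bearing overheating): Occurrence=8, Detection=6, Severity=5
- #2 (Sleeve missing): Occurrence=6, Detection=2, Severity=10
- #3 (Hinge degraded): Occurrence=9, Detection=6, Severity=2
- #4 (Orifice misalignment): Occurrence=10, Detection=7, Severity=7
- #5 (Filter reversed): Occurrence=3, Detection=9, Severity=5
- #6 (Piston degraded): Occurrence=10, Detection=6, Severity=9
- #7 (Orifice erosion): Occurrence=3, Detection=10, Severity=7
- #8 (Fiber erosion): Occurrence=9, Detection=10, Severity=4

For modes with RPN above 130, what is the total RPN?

RPN = Severity × Occurrence × Detection:
  #1: 5 × 8 × 6 = 240
  #2: 10 × 6 × 2 = 120
  #3: 2 × 9 × 6 = 108
  #4: 7 × 10 × 7 = 490
  #5: 5 × 3 × 9 = 135
  #6: 9 × 10 × 6 = 540
  #7: 7 × 3 × 10 = 210
  #8: 4 × 9 × 10 = 360
RPN > 130: #1 (240), #4 (490), #5 (135), #6 (540), #7 (210), #8 (360).
Sum: 240 + 490 + 135 + 540 + 210 + 360 = 1975.

1975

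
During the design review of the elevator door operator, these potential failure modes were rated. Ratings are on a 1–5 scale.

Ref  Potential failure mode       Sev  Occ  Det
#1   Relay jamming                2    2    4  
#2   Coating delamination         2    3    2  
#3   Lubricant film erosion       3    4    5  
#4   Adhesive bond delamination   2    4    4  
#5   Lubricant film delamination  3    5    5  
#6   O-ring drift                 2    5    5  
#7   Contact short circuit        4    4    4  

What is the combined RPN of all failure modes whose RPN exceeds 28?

281

RPN = Severity × Occurrence × Detection:
  #1: 2 × 2 × 4 = 16
  #2: 2 × 3 × 2 = 12
  #3: 3 × 4 × 5 = 60
  #4: 2 × 4 × 4 = 32
  #5: 3 × 5 × 5 = 75
  #6: 2 × 5 × 5 = 50
  #7: 4 × 4 × 4 = 64
RPN > 28: #3 (60), #4 (32), #5 (75), #6 (50), #7 (64).
Sum: 60 + 32 + 75 + 50 + 64 = 281.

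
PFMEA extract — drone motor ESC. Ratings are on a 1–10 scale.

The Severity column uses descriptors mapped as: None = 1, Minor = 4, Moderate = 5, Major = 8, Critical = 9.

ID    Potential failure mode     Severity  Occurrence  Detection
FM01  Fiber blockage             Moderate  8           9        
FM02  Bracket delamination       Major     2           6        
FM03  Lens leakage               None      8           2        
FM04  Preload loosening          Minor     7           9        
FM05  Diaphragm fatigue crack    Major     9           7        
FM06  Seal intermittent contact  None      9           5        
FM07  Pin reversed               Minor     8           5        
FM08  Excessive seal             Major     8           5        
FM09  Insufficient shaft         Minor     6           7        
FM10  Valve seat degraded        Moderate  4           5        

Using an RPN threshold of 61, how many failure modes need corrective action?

8

RPN = Severity × Occurrence × Detection:
  FM01: 5 × 8 × 9 = 360
  FM02: 8 × 2 × 6 = 96
  FM03: 1 × 8 × 2 = 16
  FM04: 4 × 7 × 9 = 252
  FM05: 8 × 9 × 7 = 504
  FM06: 1 × 9 × 5 = 45
  FM07: 4 × 8 × 5 = 160
  FM08: 8 × 8 × 5 = 320
  FM09: 4 × 6 × 7 = 168
  FM10: 5 × 4 × 5 = 100
Modes with RPN ≥ 61: FM01 (360), FM02 (96), FM04 (252), FM05 (504), FM07 (160), FM08 (320), FM09 (168), FM10 (100) → 8.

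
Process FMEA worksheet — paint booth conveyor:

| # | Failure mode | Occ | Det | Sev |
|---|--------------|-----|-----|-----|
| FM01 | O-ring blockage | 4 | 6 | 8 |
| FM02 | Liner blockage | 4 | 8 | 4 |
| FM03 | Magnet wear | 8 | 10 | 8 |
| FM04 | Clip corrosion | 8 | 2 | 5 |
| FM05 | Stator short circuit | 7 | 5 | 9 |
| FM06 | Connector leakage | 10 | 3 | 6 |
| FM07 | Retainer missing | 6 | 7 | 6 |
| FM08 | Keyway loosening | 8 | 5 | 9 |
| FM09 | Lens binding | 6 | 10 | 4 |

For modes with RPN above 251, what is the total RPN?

1567

RPN = Severity × Occurrence × Detection:
  FM01: 8 × 4 × 6 = 192
  FM02: 4 × 4 × 8 = 128
  FM03: 8 × 8 × 10 = 640
  FM04: 5 × 8 × 2 = 80
  FM05: 9 × 7 × 5 = 315
  FM06: 6 × 10 × 3 = 180
  FM07: 6 × 6 × 7 = 252
  FM08: 9 × 8 × 5 = 360
  FM09: 4 × 6 × 10 = 240
RPN > 251: FM03 (640), FM05 (315), FM07 (252), FM08 (360).
Sum: 640 + 315 + 252 + 360 = 1567.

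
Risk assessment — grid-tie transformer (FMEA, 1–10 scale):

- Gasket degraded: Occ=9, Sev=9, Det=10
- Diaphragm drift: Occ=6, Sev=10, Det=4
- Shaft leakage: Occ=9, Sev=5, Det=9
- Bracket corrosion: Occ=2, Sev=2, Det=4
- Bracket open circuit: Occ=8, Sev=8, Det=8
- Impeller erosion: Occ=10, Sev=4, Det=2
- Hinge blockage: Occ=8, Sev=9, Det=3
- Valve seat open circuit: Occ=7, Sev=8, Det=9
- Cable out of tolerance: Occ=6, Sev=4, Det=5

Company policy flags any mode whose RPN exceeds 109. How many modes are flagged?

7

RPN = Severity × Occurrence × Detection:
  Gasket degraded: 9 × 9 × 10 = 810
  Diaphragm drift: 10 × 6 × 4 = 240
  Shaft leakage: 5 × 9 × 9 = 405
  Bracket corrosion: 2 × 2 × 4 = 16
  Bracket open circuit: 8 × 8 × 8 = 512
  Impeller erosion: 4 × 10 × 2 = 80
  Hinge blockage: 9 × 8 × 3 = 216
  Valve seat open circuit: 8 × 7 × 9 = 504
  Cable out of tolerance: 4 × 6 × 5 = 120
Modes with RPN > 109: Gasket degraded (810), Diaphragm drift (240), Shaft leakage (405), Bracket open circuit (512), Hinge blockage (216), Valve seat open circuit (504), Cable out of tolerance (120) → 7.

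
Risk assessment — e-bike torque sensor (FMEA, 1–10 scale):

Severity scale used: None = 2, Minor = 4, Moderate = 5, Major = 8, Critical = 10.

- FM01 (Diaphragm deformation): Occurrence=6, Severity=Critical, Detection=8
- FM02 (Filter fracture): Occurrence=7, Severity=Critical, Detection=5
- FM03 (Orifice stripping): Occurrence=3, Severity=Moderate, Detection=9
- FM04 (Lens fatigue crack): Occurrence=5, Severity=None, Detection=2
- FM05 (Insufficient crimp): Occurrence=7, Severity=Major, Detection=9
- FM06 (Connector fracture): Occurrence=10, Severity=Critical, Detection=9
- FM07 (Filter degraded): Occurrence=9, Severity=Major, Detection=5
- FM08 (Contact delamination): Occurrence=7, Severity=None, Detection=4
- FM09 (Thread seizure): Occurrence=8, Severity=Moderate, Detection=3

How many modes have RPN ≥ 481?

2

RPN = Severity × Occurrence × Detection:
  FM01: 10 × 6 × 8 = 480
  FM02: 10 × 7 × 5 = 350
  FM03: 5 × 3 × 9 = 135
  FM04: 2 × 5 × 2 = 20
  FM05: 8 × 7 × 9 = 504
  FM06: 10 × 10 × 9 = 900
  FM07: 8 × 9 × 5 = 360
  FM08: 2 × 7 × 4 = 56
  FM09: 5 × 8 × 3 = 120
Modes with RPN ≥ 481: FM05 (504), FM06 (900) → 2.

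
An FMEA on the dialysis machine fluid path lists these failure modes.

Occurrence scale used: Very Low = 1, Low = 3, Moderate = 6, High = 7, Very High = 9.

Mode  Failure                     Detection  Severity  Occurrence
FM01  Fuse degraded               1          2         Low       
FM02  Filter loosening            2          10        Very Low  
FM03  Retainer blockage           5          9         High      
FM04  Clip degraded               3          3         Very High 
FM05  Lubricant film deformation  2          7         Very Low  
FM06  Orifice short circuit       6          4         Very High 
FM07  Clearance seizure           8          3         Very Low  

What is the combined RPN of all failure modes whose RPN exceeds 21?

636

RPN = Severity × Occurrence × Detection:
  FM01: 2 × 3 × 1 = 6
  FM02: 10 × 1 × 2 = 20
  FM03: 9 × 7 × 5 = 315
  FM04: 3 × 9 × 3 = 81
  FM05: 7 × 1 × 2 = 14
  FM06: 4 × 9 × 6 = 216
  FM07: 3 × 1 × 8 = 24
RPN > 21: FM03 (315), FM04 (81), FM06 (216), FM07 (24).
Sum: 315 + 81 + 216 + 24 = 636.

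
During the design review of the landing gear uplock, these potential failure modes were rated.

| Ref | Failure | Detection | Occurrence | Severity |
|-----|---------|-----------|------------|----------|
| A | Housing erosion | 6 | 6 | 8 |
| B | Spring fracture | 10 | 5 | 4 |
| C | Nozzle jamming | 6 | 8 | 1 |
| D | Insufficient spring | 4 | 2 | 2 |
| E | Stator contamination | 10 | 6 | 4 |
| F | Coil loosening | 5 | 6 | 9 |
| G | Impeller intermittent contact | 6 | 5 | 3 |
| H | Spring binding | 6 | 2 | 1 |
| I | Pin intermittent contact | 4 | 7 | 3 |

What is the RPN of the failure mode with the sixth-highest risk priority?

84

RPN = Severity × Occurrence × Detection:
  A: 8 × 6 × 6 = 288
  B: 4 × 5 × 10 = 200
  C: 1 × 8 × 6 = 48
  D: 2 × 2 × 4 = 16
  E: 4 × 6 × 10 = 240
  F: 9 × 6 × 5 = 270
  G: 3 × 5 × 6 = 90
  H: 1 × 2 × 6 = 12
  I: 3 × 7 × 4 = 84
Sorted descending: 288, 270, 240, 200, 90, 84, 48, 16, 12.
The sixth-highest RPN is 84 (I).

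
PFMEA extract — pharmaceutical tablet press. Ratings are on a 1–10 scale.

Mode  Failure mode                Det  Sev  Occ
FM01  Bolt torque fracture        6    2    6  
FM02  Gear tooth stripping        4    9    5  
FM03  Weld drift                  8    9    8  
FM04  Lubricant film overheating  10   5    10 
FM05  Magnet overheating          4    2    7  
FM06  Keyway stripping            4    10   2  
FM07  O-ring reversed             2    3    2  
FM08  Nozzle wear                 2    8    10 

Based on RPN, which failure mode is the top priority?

FM03

RPN = Severity × Occurrence × Detection:
  FM01: 2 × 6 × 6 = 72
  FM02: 9 × 5 × 4 = 180
  FM03: 9 × 8 × 8 = 576
  FM04: 5 × 10 × 10 = 500
  FM05: 2 × 7 × 4 = 56
  FM06: 10 × 2 × 4 = 80
  FM07: 3 × 2 × 2 = 12
  FM08: 8 × 10 × 2 = 160
Highest RPN is 576 → FM03.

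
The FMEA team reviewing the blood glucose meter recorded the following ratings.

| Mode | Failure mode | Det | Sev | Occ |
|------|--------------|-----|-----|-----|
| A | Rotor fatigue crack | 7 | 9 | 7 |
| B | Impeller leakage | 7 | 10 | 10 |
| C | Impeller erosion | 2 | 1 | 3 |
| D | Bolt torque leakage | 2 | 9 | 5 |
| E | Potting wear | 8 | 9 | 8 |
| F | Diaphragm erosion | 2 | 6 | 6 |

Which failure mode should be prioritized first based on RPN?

B

RPN = Severity × Occurrence × Detection:
  A: 9 × 7 × 7 = 441
  B: 10 × 10 × 7 = 700
  C: 1 × 3 × 2 = 6
  D: 9 × 5 × 2 = 90
  E: 9 × 8 × 8 = 576
  F: 6 × 6 × 2 = 72
Highest RPN is 700 → B.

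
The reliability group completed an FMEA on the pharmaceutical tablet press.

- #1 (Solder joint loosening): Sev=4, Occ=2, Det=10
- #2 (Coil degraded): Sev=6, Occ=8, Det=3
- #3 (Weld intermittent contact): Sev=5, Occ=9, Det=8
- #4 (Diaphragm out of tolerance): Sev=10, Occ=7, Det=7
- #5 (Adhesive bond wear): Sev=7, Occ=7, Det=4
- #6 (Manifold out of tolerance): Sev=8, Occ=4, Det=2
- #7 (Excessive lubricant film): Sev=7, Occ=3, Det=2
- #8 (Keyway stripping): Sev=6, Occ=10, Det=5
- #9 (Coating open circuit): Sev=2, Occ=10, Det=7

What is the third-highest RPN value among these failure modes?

300

RPN = Severity × Occurrence × Detection:
  #1: 4 × 2 × 10 = 80
  #2: 6 × 8 × 3 = 144
  #3: 5 × 9 × 8 = 360
  #4: 10 × 7 × 7 = 490
  #5: 7 × 7 × 4 = 196
  #6: 8 × 4 × 2 = 64
  #7: 7 × 3 × 2 = 42
  #8: 6 × 10 × 5 = 300
  #9: 2 × 10 × 7 = 140
Sorted descending: 490, 360, 300, 196, 144, 140, 80, 64, 42.
The third-highest RPN is 300 (#8).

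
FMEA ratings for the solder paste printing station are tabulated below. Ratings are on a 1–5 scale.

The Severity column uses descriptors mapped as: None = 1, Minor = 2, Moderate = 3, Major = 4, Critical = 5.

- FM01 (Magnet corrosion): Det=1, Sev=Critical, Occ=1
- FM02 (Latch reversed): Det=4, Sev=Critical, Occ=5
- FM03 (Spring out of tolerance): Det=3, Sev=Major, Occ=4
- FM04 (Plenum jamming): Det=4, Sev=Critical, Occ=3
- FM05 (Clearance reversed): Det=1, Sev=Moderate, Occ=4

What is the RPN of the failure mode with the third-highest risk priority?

48

RPN = Severity × Occurrence × Detection:
  FM01: 5 × 1 × 1 = 5
  FM02: 5 × 5 × 4 = 100
  FM03: 4 × 4 × 3 = 48
  FM04: 5 × 3 × 4 = 60
  FM05: 3 × 4 × 1 = 12
Sorted descending: 100, 60, 48, 12, 5.
The third-highest RPN is 48 (FM03).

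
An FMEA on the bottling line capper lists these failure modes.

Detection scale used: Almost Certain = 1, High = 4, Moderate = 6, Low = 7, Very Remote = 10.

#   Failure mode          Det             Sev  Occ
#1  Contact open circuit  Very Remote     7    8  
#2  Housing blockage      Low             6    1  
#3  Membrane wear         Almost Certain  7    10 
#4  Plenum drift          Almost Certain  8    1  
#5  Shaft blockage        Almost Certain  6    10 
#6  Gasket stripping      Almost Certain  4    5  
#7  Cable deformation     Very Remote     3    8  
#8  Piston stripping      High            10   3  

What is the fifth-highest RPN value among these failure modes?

60

RPN = Severity × Occurrence × Detection:
  #1: 7 × 8 × 10 = 560
  #2: 6 × 1 × 7 = 42
  #3: 7 × 10 × 1 = 70
  #4: 8 × 1 × 1 = 8
  #5: 6 × 10 × 1 = 60
  #6: 4 × 5 × 1 = 20
  #7: 3 × 8 × 10 = 240
  #8: 10 × 3 × 4 = 120
Sorted descending: 560, 240, 120, 70, 60, 42, 20, 8.
The fifth-highest RPN is 60 (#5).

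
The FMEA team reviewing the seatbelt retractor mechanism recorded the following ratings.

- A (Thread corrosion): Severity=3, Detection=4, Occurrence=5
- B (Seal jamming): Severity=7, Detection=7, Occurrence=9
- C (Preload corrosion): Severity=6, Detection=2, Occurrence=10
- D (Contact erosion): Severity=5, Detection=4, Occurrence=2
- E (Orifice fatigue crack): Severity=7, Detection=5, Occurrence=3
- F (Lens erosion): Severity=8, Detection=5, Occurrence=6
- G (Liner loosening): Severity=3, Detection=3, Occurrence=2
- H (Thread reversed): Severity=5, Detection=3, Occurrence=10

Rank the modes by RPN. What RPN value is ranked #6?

RPN = Severity × Occurrence × Detection:
  A: 3 × 5 × 4 = 60
  B: 7 × 9 × 7 = 441
  C: 6 × 10 × 2 = 120
  D: 5 × 2 × 4 = 40
  E: 7 × 3 × 5 = 105
  F: 8 × 6 × 5 = 240
  G: 3 × 2 × 3 = 18
  H: 5 × 10 × 3 = 150
Sorted descending: 441, 240, 150, 120, 105, 60, 40, 18.
The sixth-highest RPN is 60 (A).

60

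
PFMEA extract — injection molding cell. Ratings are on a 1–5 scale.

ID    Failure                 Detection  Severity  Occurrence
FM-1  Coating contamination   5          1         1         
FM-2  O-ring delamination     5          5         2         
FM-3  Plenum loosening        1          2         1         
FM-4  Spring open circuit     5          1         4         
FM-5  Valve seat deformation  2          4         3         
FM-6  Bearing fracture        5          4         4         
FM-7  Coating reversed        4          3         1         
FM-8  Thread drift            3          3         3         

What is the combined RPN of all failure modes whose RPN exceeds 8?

RPN = Severity × Occurrence × Detection:
  FM-1: 1 × 1 × 5 = 5
  FM-2: 5 × 2 × 5 = 50
  FM-3: 2 × 1 × 1 = 2
  FM-4: 1 × 4 × 5 = 20
  FM-5: 4 × 3 × 2 = 24
  FM-6: 4 × 4 × 5 = 80
  FM-7: 3 × 1 × 4 = 12
  FM-8: 3 × 3 × 3 = 27
RPN > 8: FM-2 (50), FM-4 (20), FM-5 (24), FM-6 (80), FM-7 (12), FM-8 (27).
Sum: 50 + 20 + 24 + 80 + 12 + 27 = 213.

213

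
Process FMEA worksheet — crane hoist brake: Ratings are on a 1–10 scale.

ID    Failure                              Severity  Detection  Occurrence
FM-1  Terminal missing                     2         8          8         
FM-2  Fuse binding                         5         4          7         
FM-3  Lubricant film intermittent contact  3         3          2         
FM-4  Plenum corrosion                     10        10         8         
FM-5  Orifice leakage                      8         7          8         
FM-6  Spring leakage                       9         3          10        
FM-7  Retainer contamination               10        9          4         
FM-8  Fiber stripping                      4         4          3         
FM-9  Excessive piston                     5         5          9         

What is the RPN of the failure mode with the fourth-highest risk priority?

RPN = Severity × Occurrence × Detection:
  FM-1: 2 × 8 × 8 = 128
  FM-2: 5 × 7 × 4 = 140
  FM-3: 3 × 2 × 3 = 18
  FM-4: 10 × 8 × 10 = 800
  FM-5: 8 × 8 × 7 = 448
  FM-6: 9 × 10 × 3 = 270
  FM-7: 10 × 4 × 9 = 360
  FM-8: 4 × 3 × 4 = 48
  FM-9: 5 × 9 × 5 = 225
Sorted descending: 800, 448, 360, 270, 225, 140, 128, 48, 18.
The fourth-highest RPN is 270 (FM-6).

270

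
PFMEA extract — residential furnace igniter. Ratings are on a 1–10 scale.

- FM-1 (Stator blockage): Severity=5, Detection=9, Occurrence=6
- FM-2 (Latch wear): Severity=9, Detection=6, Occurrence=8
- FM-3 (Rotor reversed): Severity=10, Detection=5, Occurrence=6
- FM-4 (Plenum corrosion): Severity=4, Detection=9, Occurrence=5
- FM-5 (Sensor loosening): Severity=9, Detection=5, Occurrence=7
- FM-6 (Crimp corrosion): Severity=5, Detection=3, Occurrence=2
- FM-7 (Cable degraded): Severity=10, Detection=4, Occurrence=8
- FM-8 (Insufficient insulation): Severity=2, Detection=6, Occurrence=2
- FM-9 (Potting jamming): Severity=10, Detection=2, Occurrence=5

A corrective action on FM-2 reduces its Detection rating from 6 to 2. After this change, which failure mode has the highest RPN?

FM-7

RPN = Severity × Occurrence × Detection:
  FM-1: 5 × 6 × 9 = 270
  FM-2: 9 × 8 × 6 = 432
  FM-3: 10 × 6 × 5 = 300
  FM-4: 4 × 5 × 9 = 180
  FM-5: 9 × 7 × 5 = 315
  FM-6: 5 × 2 × 3 = 30
  FM-7: 10 × 8 × 4 = 320
  FM-8: 2 × 2 × 6 = 24
  FM-9: 10 × 5 × 2 = 100
After action: FM-2 → 9 × 8 × 2 = 144.
Revised RPNs: FM-7=320, FM-5=315, FM-3=300, FM-1=270, FM-4=180, FM-2=144, FM-9=100, FM-6=30, FM-8=24.
Highest is now FM-7 (320).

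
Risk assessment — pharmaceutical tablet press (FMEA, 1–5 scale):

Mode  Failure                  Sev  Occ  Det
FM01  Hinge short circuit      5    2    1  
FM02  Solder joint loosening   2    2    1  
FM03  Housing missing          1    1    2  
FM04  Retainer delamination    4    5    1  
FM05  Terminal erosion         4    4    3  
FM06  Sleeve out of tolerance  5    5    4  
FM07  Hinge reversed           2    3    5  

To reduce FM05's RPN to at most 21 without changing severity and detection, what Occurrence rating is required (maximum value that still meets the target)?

1

FM05: S=4, O=4, D=3 → current RPN = 48.
Fixed product = 12. Need 12 × O ≤ 21, so O ≤ 21/12 = 1.75.
Maximum integer Occurrence rating = 1 (gives RPN 12; O=2 would give 24 > 21).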